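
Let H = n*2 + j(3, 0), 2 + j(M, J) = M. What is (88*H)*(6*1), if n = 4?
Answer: 4752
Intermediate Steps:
j(M, J) = -2 + M
H = 9 (H = 4*2 + (-2 + 3) = 8 + 1 = 9)
(88*H)*(6*1) = (88*9)*(6*1) = 792*6 = 4752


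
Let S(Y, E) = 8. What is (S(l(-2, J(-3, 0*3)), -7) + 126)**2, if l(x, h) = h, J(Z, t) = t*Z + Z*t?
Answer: 17956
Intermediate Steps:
J(Z, t) = 2*Z*t (J(Z, t) = Z*t + Z*t = 2*Z*t)
(S(l(-2, J(-3, 0*3)), -7) + 126)**2 = (8 + 126)**2 = 134**2 = 17956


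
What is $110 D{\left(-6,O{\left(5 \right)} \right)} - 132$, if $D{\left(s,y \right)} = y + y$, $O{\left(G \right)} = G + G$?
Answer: $2068$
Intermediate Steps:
$O{\left(G \right)} = 2 G$
$D{\left(s,y \right)} = 2 y$
$110 D{\left(-6,O{\left(5 \right)} \right)} - 132 = 110 \cdot 2 \cdot 2 \cdot 5 - 132 = 110 \cdot 2 \cdot 10 - 132 = 110 \cdot 20 - 132 = 2200 - 132 = 2068$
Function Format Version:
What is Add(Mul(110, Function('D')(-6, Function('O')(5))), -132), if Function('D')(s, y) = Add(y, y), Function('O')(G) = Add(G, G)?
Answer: 2068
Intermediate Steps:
Function('O')(G) = Mul(2, G)
Function('D')(s, y) = Mul(2, y)
Add(Mul(110, Function('D')(-6, Function('O')(5))), -132) = Add(Mul(110, Mul(2, Mul(2, 5))), -132) = Add(Mul(110, Mul(2, 10)), -132) = Add(Mul(110, 20), -132) = Add(2200, -132) = 2068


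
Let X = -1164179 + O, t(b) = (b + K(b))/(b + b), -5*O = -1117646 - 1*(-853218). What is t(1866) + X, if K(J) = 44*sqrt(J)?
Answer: -11112929/10 + 11*sqrt(1866)/933 ≈ -1.1113e+6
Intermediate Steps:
O = 264428/5 (O = -(-1117646 - 1*(-853218))/5 = -(-1117646 + 853218)/5 = -1/5*(-264428) = 264428/5 ≈ 52886.)
t(b) = (b + 44*sqrt(b))/(2*b) (t(b) = (b + 44*sqrt(b))/(b + b) = (b + 44*sqrt(b))/((2*b)) = (b + 44*sqrt(b))*(1/(2*b)) = (b + 44*sqrt(b))/(2*b))
X = -5556467/5 (X = -1164179 + 264428/5 = -5556467/5 ≈ -1.1113e+6)
t(1866) + X = (1/2 + 22/sqrt(1866)) - 5556467/5 = (1/2 + 22*(sqrt(1866)/1866)) - 5556467/5 = (1/2 + 11*sqrt(1866)/933) - 5556467/5 = -11112929/10 + 11*sqrt(1866)/933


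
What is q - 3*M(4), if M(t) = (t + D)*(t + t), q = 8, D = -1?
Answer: -64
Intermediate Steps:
M(t) = 2*t*(-1 + t) (M(t) = (t - 1)*(t + t) = (-1 + t)*(2*t) = 2*t*(-1 + t))
q - 3*M(4) = 8 - 6*4*(-1 + 4) = 8 - 6*4*3 = 8 - 3*24 = 8 - 72 = -64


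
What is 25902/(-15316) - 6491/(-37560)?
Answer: -218365741/143817240 ≈ -1.5184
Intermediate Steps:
25902/(-15316) - 6491/(-37560) = 25902*(-1/15316) - 6491*(-1/37560) = -12951/7658 + 6491/37560 = -218365741/143817240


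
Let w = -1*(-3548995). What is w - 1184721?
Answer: 2364274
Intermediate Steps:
w = 3548995
w - 1184721 = 3548995 - 1184721 = 2364274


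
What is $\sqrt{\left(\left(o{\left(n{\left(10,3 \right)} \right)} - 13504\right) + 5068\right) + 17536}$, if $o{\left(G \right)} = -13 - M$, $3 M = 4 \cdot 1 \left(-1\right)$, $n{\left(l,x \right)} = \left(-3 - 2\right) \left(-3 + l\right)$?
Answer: $\frac{\sqrt{81795}}{3} \approx 95.333$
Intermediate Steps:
$n{\left(l,x \right)} = 15 - 5 l$ ($n{\left(l,x \right)} = - 5 \left(-3 + l\right) = 15 - 5 l$)
$M = - \frac{4}{3}$ ($M = \frac{4 \cdot 1 \left(-1\right)}{3} = \frac{4 \left(-1\right)}{3} = \frac{1}{3} \left(-4\right) = - \frac{4}{3} \approx -1.3333$)
$o{\left(G \right)} = - \frac{35}{3}$ ($o{\left(G \right)} = -13 - - \frac{4}{3} = -13 + \frac{4}{3} = - \frac{35}{3}$)
$\sqrt{\left(\left(o{\left(n{\left(10,3 \right)} \right)} - 13504\right) + 5068\right) + 17536} = \sqrt{\left(\left(- \frac{35}{3} - 13504\right) + 5068\right) + 17536} = \sqrt{\left(- \frac{40547}{3} + 5068\right) + 17536} = \sqrt{- \frac{25343}{3} + 17536} = \sqrt{\frac{27265}{3}} = \frac{\sqrt{81795}}{3}$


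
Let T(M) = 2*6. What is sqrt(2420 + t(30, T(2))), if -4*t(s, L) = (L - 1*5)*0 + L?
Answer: sqrt(2417) ≈ 49.163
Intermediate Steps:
T(M) = 12
t(s, L) = -L/4 (t(s, L) = -((L - 1*5)*0 + L)/4 = -((L - 5)*0 + L)/4 = -((-5 + L)*0 + L)/4 = -(0 + L)/4 = -L/4)
sqrt(2420 + t(30, T(2))) = sqrt(2420 - 1/4*12) = sqrt(2420 - 3) = sqrt(2417)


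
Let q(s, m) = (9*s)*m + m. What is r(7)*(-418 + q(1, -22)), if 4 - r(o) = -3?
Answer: -4466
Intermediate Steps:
q(s, m) = m + 9*m*s (q(s, m) = 9*m*s + m = m + 9*m*s)
r(o) = 7 (r(o) = 4 - 1*(-3) = 4 + 3 = 7)
r(7)*(-418 + q(1, -22)) = 7*(-418 - 22*(1 + 9*1)) = 7*(-418 - 22*(1 + 9)) = 7*(-418 - 22*10) = 7*(-418 - 220) = 7*(-638) = -4466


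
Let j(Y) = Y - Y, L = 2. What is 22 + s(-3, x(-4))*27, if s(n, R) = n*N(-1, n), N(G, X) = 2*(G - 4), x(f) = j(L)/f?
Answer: 832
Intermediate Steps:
j(Y) = 0
x(f) = 0 (x(f) = 0/f = 0)
N(G, X) = -8 + 2*G (N(G, X) = 2*(-4 + G) = -8 + 2*G)
s(n, R) = -10*n (s(n, R) = n*(-8 + 2*(-1)) = n*(-8 - 2) = n*(-10) = -10*n)
22 + s(-3, x(-4))*27 = 22 - 10*(-3)*27 = 22 + 30*27 = 22 + 810 = 832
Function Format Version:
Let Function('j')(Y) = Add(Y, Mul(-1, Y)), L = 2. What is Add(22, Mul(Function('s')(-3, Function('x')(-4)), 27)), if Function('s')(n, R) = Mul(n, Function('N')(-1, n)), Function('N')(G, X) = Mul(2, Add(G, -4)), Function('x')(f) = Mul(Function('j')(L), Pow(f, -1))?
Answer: 832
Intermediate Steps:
Function('j')(Y) = 0
Function('x')(f) = 0 (Function('x')(f) = Mul(0, Pow(f, -1)) = 0)
Function('N')(G, X) = Add(-8, Mul(2, G)) (Function('N')(G, X) = Mul(2, Add(-4, G)) = Add(-8, Mul(2, G)))
Function('s')(n, R) = Mul(-10, n) (Function('s')(n, R) = Mul(n, Add(-8, Mul(2, -1))) = Mul(n, Add(-8, -2)) = Mul(n, -10) = Mul(-10, n))
Add(22, Mul(Function('s')(-3, Function('x')(-4)), 27)) = Add(22, Mul(Mul(-10, -3), 27)) = Add(22, Mul(30, 27)) = Add(22, 810) = 832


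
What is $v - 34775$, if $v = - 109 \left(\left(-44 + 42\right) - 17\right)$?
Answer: $-32704$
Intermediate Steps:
$v = 2071$ ($v = - 109 \left(-2 - 17\right) = \left(-109\right) \left(-19\right) = 2071$)
$v - 34775 = 2071 - 34775 = -32704$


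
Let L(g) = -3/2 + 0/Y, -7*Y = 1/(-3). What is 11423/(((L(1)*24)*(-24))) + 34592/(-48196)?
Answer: 130163855/10410336 ≈ 12.503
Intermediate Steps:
Y = 1/21 (Y = -1/7/(-3) = -1/7*(-1/3) = 1/21 ≈ 0.047619)
L(g) = -3/2 (L(g) = -3/2 + 0/(1/21) = -3*1/2 + 0*21 = -3/2 + 0 = -3/2)
11423/(((L(1)*24)*(-24))) + 34592/(-48196) = 11423/((-3/2*24*(-24))) + 34592/(-48196) = 11423/((-36*(-24))) + 34592*(-1/48196) = 11423/864 - 8648/12049 = 130163855/10410336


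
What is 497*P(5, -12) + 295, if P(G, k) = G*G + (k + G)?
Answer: 9241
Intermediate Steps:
P(G, k) = G + k + G² (P(G, k) = G² + (G + k) = G + k + G²)
497*P(5, -12) + 295 = 497*(5 - 12 + 5²) + 295 = 497*(5 - 12 + 25) + 295 = 497*18 + 295 = 8946 + 295 = 9241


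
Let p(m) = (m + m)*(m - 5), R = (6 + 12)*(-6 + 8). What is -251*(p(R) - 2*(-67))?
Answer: -593866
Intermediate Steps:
R = 36 (R = 18*2 = 36)
p(m) = 2*m*(-5 + m) (p(m) = (2*m)*(-5 + m) = 2*m*(-5 + m))
-251*(p(R) - 2*(-67)) = -251*(2*36*(-5 + 36) - 2*(-67)) = -251*(2*36*31 + 134) = -251*(2232 + 134) = -251*2366 = -593866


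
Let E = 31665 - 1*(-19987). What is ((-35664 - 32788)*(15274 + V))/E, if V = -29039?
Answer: 235560445/12913 ≈ 18242.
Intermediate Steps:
E = 51652 (E = 31665 + 19987 = 51652)
((-35664 - 32788)*(15274 + V))/E = ((-35664 - 32788)*(15274 - 29039))/51652 = -68452*(-13765)*(1/51652) = 942241780*(1/51652) = 235560445/12913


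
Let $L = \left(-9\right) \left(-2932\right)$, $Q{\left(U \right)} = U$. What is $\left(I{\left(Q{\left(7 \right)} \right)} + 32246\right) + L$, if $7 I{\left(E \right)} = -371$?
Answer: $58581$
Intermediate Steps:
$L = 26388$
$I{\left(E \right)} = -53$ ($I{\left(E \right)} = \frac{1}{7} \left(-371\right) = -53$)
$\left(I{\left(Q{\left(7 \right)} \right)} + 32246\right) + L = \left(-53 + 32246\right) + 26388 = 32193 + 26388 = 58581$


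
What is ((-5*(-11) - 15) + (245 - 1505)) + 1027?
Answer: -193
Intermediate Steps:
((-5*(-11) - 15) + (245 - 1505)) + 1027 = ((55 - 15) - 1260) + 1027 = (40 - 1260) + 1027 = -1220 + 1027 = -193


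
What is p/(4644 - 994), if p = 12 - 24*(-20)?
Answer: 246/1825 ≈ 0.13479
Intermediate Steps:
p = 492 (p = 12 + 480 = 492)
p/(4644 - 994) = 492/(4644 - 994) = 492/3650 = 492*(1/3650) = 246/1825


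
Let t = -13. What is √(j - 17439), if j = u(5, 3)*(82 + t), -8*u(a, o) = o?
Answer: I*√279438/4 ≈ 132.15*I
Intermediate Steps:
u(a, o) = -o/8
j = -207/8 (j = (-⅛*3)*(82 - 13) = -3/8*69 = -207/8 ≈ -25.875)
√(j - 17439) = √(-207/8 - 17439) = √(-139719/8) = I*√279438/4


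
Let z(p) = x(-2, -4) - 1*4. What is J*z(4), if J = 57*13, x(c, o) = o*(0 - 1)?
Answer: 0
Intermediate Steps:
x(c, o) = -o (x(c, o) = o*(-1) = -o)
J = 741
z(p) = 0 (z(p) = -1*(-4) - 1*4 = 4 - 4 = 0)
J*z(4) = 741*0 = 0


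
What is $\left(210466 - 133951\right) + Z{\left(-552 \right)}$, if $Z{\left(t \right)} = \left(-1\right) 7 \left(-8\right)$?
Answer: $76571$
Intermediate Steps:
$Z{\left(t \right)} = 56$ ($Z{\left(t \right)} = \left(-7\right) \left(-8\right) = 56$)
$\left(210466 - 133951\right) + Z{\left(-552 \right)} = \left(210466 - 133951\right) + 56 = 76515 + 56 = 76571$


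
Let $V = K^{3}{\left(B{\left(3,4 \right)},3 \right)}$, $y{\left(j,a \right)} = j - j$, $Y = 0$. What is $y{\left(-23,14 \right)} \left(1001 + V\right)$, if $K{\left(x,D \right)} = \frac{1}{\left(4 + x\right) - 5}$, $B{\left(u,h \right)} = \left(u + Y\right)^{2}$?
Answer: $0$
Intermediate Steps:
$B{\left(u,h \right)} = u^{2}$ ($B{\left(u,h \right)} = \left(u + 0\right)^{2} = u^{2}$)
$K{\left(x,D \right)} = \frac{1}{-1 + x}$
$y{\left(j,a \right)} = 0$
$V = \frac{1}{512}$ ($V = \left(\frac{1}{-1 + 3^{2}}\right)^{3} = \left(\frac{1}{-1 + 9}\right)^{3} = \left(\frac{1}{8}\right)^{3} = \frac{1}{512} \approx 0.0019531$)
$y{\left(-23,14 \right)} \left(1001 + V\right) = 0 \left(1001 + \frac{1}{512}\right) = 0 \cdot \frac{512513}{512} = 0$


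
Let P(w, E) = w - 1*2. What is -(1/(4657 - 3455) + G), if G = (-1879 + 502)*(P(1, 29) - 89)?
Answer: -148963861/1202 ≈ -1.2393e+5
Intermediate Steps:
P(w, E) = -2 + w (P(w, E) = w - 2 = -2 + w)
G = 123930 (G = (-1879 + 502)*((-2 + 1) - 89) = -1377*(-1 - 89) = -1377*(-90) = 123930)
-(1/(4657 - 3455) + G) = -(1/(4657 - 3455) + 123930) = -(1/1202 + 123930) = -1*148963861/1202 = -148963861/1202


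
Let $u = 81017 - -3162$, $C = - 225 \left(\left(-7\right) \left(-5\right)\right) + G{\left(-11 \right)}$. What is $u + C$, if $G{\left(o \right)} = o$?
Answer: $76293$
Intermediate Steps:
$C = -7886$ ($C = - 225 \left(\left(-7\right) \left(-5\right)\right) - 11 = \left(-225\right) 35 - 11 = -7875 - 11 = -7886$)
$u = 84179$ ($u = 81017 + 3162 = 84179$)
$u + C = 84179 - 7886 = 76293$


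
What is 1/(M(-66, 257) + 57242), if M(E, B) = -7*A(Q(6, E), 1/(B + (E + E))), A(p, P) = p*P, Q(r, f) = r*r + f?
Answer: 25/1431092 ≈ 1.7469e-5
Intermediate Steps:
Q(r, f) = f + r² (Q(r, f) = r² + f = f + r²)
A(p, P) = P*p
M(E, B) = -7*(36 + E)/(B + 2*E) (M(E, B) = -7*(E + 6²)/(B + (E + E)) = -7*(E + 36)/(B + 2*E) = -7*(36 + E)/(B + 2*E))
1/(M(-66, 257) + 57242) = 1/(7*(-36 - 1*(-66))/(257 + 2*(-66)) + 57242) = 1/(7*(-36 + 66)/(257 - 132) + 57242) = 1/(7*30/125 + 57242) = 1/(7*(1/125)*30 + 57242) = 1/(42/25 + 57242) = 1/(1431092/25) = 25/1431092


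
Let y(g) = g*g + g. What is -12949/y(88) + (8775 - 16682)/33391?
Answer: -494307683/261518312 ≈ -1.8901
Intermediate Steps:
y(g) = g + g² (y(g) = g² + g = g + g²)
-12949/y(88) + (8775 - 16682)/33391 = -12949*1/(88*(1 + 88)) + (8775 - 16682)/33391 = -12949/(88*89) - 7907*1/33391 = -12949/7832 - 7907/33391 = -494307683/261518312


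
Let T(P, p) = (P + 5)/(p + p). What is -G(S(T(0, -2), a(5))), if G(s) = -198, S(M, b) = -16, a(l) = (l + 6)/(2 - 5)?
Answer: 198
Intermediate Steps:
T(P, p) = (5 + P)/(2*p) (T(P, p) = (5 + P)/((2*p)) = (5 + P)*(1/(2*p)) = (5 + P)/(2*p))
a(l) = -2 - l/3 (a(l) = (6 + l)/(-3) = (6 + l)*(-⅓) = -2 - l/3)
-G(S(T(0, -2), a(5))) = -1*(-198) = 198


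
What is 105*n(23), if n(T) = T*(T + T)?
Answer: 111090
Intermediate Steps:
n(T) = 2*T² (n(T) = T*(2*T) = 2*T²)
105*n(23) = 105*(2*23²) = 105*(2*529) = 105*1058 = 111090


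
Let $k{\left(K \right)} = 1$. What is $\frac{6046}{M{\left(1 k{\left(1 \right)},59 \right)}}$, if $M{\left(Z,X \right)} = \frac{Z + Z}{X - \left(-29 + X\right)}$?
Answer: $87667$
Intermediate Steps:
$M{\left(Z,X \right)} = \frac{2 Z}{29}$
$\frac{6046}{M{\left(1 k{\left(1 \right)},59 \right)}} = \frac{6046}{\frac{2}{29} \cdot 1 \cdot 1} = \frac{6046}{\frac{2}{29} \cdot 1} = \frac{6046}{\frac{2}{29}} = 6046 \cdot \frac{29}{2} = 87667$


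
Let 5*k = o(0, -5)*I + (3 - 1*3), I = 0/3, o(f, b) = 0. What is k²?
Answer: 0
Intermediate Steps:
I = 0 (I = 0*(⅓) = 0)
k = 0 (k = (0*0 + (3 - 1*3))/5 = (0 + (3 - 3))/5 = (0 + 0)/5 = (⅕)*0 = 0)
k² = 0² = 0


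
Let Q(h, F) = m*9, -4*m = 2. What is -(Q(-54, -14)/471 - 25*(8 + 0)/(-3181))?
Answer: -53257/998834 ≈ -0.053319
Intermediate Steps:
m = -1/2 (m = -1/4*2 = -1/2 ≈ -0.50000)
Q(h, F) = -9/2 (Q(h, F) = -1/2*9 = -9/2)
-(Q(-54, -14)/471 - 25*(8 + 0)/(-3181)) = -(-9/2/471 - 25*(8 + 0)/(-3181)) = -(-9/2*1/471 - 25*8*(-1/3181)) = -(-3/314 - 200*(-1/3181)) = -(-3/314 + 200/3181) = -1*53257/998834 = -53257/998834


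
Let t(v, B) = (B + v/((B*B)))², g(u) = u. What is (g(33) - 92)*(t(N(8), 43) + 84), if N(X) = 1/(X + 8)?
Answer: -99815573506907/875213056 ≈ -1.1405e+5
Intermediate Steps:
N(X) = 1/(8 + X)
t(v, B) = (B + v/B²)² (t(v, B) = (B + v/(B²))² = (B + v/B²)²)
(g(33) - 92)*(t(N(8), 43) + 84) = (33 - 92)*((1/(8 + 8) + 43³)²/43⁴ + 84) = -59*((1/16 + 79507)²/3418801 + 84) = -59*((1272113/16)²/3418801 + 84) = -59*((1/3418801)*(1618271484769/256) + 84) = -59*(1618271484769/875213056 + 84) = -59*1691789381473/875213056 = -99815573506907/875213056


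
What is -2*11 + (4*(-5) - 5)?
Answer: -47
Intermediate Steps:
-2*11 + (4*(-5) - 5) = -22 + (-20 - 5) = -22 - 25 = -47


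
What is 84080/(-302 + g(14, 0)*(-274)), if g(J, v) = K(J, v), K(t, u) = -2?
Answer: 42040/123 ≈ 341.79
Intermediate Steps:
g(J, v) = -2
84080/(-302 + g(14, 0)*(-274)) = 84080/(-302 - 2*(-274)) = 84080/(-302 + 548) = 84080/246 = 84080*(1/246) = 42040/123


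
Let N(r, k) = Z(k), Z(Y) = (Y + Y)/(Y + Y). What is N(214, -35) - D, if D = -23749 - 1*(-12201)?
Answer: 11549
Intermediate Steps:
Z(Y) = 1 (Z(Y) = (2*Y)/((2*Y)) = (2*Y)*(1/(2*Y)) = 1)
D = -11548 (D = -23749 + 12201 = -11548)
N(r, k) = 1
N(214, -35) - D = 1 - 1*(-11548) = 1 + 11548 = 11549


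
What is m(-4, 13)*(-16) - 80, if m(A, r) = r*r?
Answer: -2784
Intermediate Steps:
m(A, r) = r²
m(-4, 13)*(-16) - 80 = 13²*(-16) - 80 = 169*(-16) - 80 = -2704 - 80 = -2784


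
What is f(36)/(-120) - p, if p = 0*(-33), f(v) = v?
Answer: -3/10 ≈ -0.30000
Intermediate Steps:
p = 0
f(36)/(-120) - p = 36/(-120) - 1*0 = 36*(-1/120) + 0 = -3/10 + 0 = -3/10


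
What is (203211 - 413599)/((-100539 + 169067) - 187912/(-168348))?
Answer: -4427299878/1442092457 ≈ -3.0701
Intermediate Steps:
(203211 - 413599)/((-100539 + 169067) - 187912/(-168348)) = -210388/(68528 - 187912*(-1/168348)) = -210388/(68528 + 46978/42087) = -210388/2884184914/42087 = -210388*42087/2884184914 = -4427299878/1442092457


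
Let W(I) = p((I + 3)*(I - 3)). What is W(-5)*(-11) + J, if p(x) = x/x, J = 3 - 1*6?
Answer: -14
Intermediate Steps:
J = -3 (J = 3 - 6 = -3)
p(x) = 1
W(I) = 1
W(-5)*(-11) + J = 1*(-11) - 3 = -11 - 3 = -14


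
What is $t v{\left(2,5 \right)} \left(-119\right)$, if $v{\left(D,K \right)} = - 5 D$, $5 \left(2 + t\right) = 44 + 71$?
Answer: $24990$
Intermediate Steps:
$t = 21$ ($t = -2 + \frac{44 + 71}{5} = -2 + \frac{1}{5} \cdot 115 = -2 + 23 = 21$)
$t v{\left(2,5 \right)} \left(-119\right) = 21 \left(\left(-5\right) 2\right) \left(-119\right) = 21 \left(-10\right) \left(-119\right) = \left(-210\right) \left(-119\right) = 24990$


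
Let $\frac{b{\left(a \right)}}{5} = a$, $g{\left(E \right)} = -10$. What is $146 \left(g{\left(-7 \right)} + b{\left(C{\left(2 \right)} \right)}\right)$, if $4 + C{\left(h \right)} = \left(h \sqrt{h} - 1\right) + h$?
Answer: $-3650 + 1460 \sqrt{2} \approx -1585.2$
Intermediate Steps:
$C{\left(h \right)} = -5 + h + h^{\frac{3}{2}}$ ($C{\left(h \right)} = -4 + \left(\left(h \sqrt{h} - 1\right) + h\right) = -4 + \left(\left(h^{\frac{3}{2}} - 1\right) + h\right) = -4 + \left(\left(-1 + h^{\frac{3}{2}}\right) + h\right) = -4 + \left(-1 + h + h^{\frac{3}{2}}\right) = -5 + h + h^{\frac{3}{2}}$)
$b{\left(a \right)} = 5 a$
$146 \left(g{\left(-7 \right)} + b{\left(C{\left(2 \right)} \right)}\right) = 146 \left(-10 + 5 \left(-5 + 2 + 2^{\frac{3}{2}}\right)\right) = 146 \left(-10 + 5 \left(-5 + 2 + 2 \sqrt{2}\right)\right) = 146 \left(-10 + 5 \left(-3 + 2 \sqrt{2}\right)\right) = 146 \left(-10 - \left(15 - 10 \sqrt{2}\right)\right) = 146 \left(-25 + 10 \sqrt{2}\right) = -3650 + 1460 \sqrt{2}$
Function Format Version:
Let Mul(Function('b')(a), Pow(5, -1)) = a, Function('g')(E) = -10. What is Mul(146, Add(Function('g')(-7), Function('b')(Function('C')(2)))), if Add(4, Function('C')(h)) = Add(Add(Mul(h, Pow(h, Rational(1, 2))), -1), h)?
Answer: Add(-3650, Mul(1460, Pow(2, Rational(1, 2)))) ≈ -1585.2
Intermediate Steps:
Function('C')(h) = Add(-5, h, Pow(h, Rational(3, 2))) (Function('C')(h) = Add(-4, Add(Add(Mul(h, Pow(h, Rational(1, 2))), -1), h)) = Add(-4, Add(Add(Pow(h, Rational(3, 2)), -1), h)) = Add(-4, Add(Add(-1, Pow(h, Rational(3, 2))), h)) = Add(-4, Add(-1, h, Pow(h, Rational(3, 2)))) = Add(-5, h, Pow(h, Rational(3, 2))))
Function('b')(a) = Mul(5, a)
Mul(146, Add(Function('g')(-7), Function('b')(Function('C')(2)))) = Mul(146, Add(-10, Mul(5, Add(-5, 2, Pow(2, Rational(3, 2)))))) = Mul(146, Add(-10, Mul(5, Add(-5, 2, Mul(2, Pow(2, Rational(1, 2))))))) = Mul(146, Add(-10, Mul(5, Add(-3, Mul(2, Pow(2, Rational(1, 2))))))) = Mul(146, Add(-10, Add(-15, Mul(10, Pow(2, Rational(1, 2)))))) = Mul(146, Add(-25, Mul(10, Pow(2, Rational(1, 2))))) = Add(-3650, Mul(1460, Pow(2, Rational(1, 2))))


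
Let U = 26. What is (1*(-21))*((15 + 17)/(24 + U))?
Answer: -336/25 ≈ -13.440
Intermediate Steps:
(1*(-21))*((15 + 17)/(24 + U)) = (1*(-21))*((15 + 17)/(24 + 26)) = -672/50 = -21*16/25 = -336/25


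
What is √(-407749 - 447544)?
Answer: I*√855293 ≈ 924.82*I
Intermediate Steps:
√(-407749 - 447544) = √(-855293) = I*√855293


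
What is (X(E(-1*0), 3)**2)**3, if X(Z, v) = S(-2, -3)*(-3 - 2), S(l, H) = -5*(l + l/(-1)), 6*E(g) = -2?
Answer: 0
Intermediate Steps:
E(g) = -1/3 (E(g) = (1/6)*(-2) = -1/3)
S(l, H) = 0 (S(l, H) = -5*(l + l*(-1)) = -5*(l - l) = -5*0 = 0)
X(Z, v) = 0 (X(Z, v) = 0*(-3 - 2) = 0*(-5) = 0)
(X(E(-1*0), 3)**2)**3 = (0**2)**3 = 0**3 = 0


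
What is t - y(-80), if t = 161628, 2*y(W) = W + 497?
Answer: 322839/2 ≈ 1.6142e+5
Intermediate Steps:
y(W) = 497/2 + W/2 (y(W) = (W + 497)/2 = (497 + W)/2 = 497/2 + W/2)
t - y(-80) = 161628 - (497/2 + (½)*(-80)) = 161628 - (497/2 - 40) = 161628 - 1*417/2 = 161628 - 417/2 = 322839/2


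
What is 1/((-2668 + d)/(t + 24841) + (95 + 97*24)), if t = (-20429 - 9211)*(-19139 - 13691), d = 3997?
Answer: 973106041/2357835938672 ≈ 0.00041271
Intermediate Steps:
t = 973081200 (t = -29640*(-32830) = 973081200)
1/((-2668 + d)/(t + 24841) + (95 + 97*24)) = 1/((-2668 + 3997)/(973081200 + 24841) + (95 + 97*24)) = 1/(1329/973106041 + (95 + 2328)) = 1/(1329*(1/973106041) + 2423) = 1/(1329/973106041 + 2423) = 1/(2357835938672/973106041) = 973106041/2357835938672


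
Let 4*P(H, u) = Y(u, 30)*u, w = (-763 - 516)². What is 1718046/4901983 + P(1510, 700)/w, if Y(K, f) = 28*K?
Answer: 19624251776686/8018864772703 ≈ 2.4473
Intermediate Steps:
w = 1635841 (w = (-1279)² = 1635841)
P(H, u) = 7*u² (P(H, u) = ((28*u)*u)/4 = (28*u²)/4 = 7*u²)
1718046/4901983 + P(1510, 700)/w = 1718046/4901983 + (7*700²)/1635841 = 1718046*(1/4901983) + (7*490000)*(1/1635841) = 1718046/4901983 + 3430000*(1/1635841) = 1718046/4901983 + 3430000/1635841 = 19624251776686/8018864772703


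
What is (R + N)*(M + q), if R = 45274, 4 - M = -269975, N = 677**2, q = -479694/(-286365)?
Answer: 12978355603750829/95455 ≈ 1.3596e+11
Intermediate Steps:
q = 159898/95455 (q = -479694*(-1/286365) = 159898/95455 ≈ 1.6751)
N = 458329
M = 269979 (M = 4 - 1*(-269975) = 4 + 269975 = 269979)
(R + N)*(M + q) = (45274 + 458329)*(269979 + 159898/95455) = 503603*(25771005343/95455) = 12978355603750829/95455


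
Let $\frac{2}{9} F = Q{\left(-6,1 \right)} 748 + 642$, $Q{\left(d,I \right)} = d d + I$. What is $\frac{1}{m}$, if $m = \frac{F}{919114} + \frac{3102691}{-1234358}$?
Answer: $- \frac{283628929703}{673607815369} \approx -0.42106$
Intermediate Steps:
$Q{\left(d,I \right)} = I + d^{2}$ ($Q{\left(d,I \right)} = d^{2} + I = I + d^{2}$)
$F = 127431$ ($F = \frac{9 \left(\left(1 + \left(-6\right)^{2}\right) 748 + 642\right)}{2} = \frac{9 \left(\left(1 + 36\right) 748 + 642\right)}{2} = \frac{9 \left(37 \cdot 748 + 642\right)}{2} = \frac{9 \left(27676 + 642\right)}{2} = \frac{9}{2} \cdot 28318 = 127431$)
$m = - \frac{673607815369}{283628929703}$ ($m = \frac{127431}{919114} + \frac{3102691}{-1234358} = 127431 \cdot \frac{1}{919114} + 3102691 \left(- \frac{1}{1234358}\right) = \frac{127431}{919114} - \frac{3102691}{1234358} = - \frac{673607815369}{283628929703} \approx -2.375$)
$\frac{1}{m} = \frac{1}{- \frac{673607815369}{283628929703}} = - \frac{283628929703}{673607815369}$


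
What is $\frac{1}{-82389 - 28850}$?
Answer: $- \frac{1}{111239} \approx -8.9896 \cdot 10^{-6}$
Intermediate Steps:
$\frac{1}{-82389 - 28850} = \frac{1}{-111239} = - \frac{1}{111239}$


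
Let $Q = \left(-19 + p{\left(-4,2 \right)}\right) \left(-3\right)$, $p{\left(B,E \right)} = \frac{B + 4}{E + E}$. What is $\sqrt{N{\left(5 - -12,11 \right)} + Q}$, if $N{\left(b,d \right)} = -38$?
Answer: $\sqrt{19} \approx 4.3589$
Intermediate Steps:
$p{\left(B,E \right)} = \frac{4 + B}{2 E}$
$Q = 57$ ($Q = \left(-19 + \frac{4 - 4}{2 \cdot 2}\right) \left(-3\right) = \left(-19 + \frac{1}{2} \cdot \frac{1}{2} \cdot 0\right) \left(-3\right) = \left(-19 + 0\right) \left(-3\right) = \left(-19\right) \left(-3\right) = 57$)
$\sqrt{N{\left(5 - -12,11 \right)} + Q} = \sqrt{-38 + 57} = \sqrt{19}$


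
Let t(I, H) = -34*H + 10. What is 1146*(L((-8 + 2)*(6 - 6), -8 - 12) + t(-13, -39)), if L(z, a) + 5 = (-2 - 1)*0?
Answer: 1525326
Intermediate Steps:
L(z, a) = -5 (L(z, a) = -5 + (-2 - 1)*0 = -5 - 3*0 = -5 + 0 = -5)
t(I, H) = 10 - 34*H
1146*(L((-8 + 2)*(6 - 6), -8 - 12) + t(-13, -39)) = 1146*(-5 + (10 - 34*(-39))) = 1146*(-5 + (10 + 1326)) = 1146*(-5 + 1336) = 1146*1331 = 1525326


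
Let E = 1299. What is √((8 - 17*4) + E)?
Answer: √1239 ≈ 35.199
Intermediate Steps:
√((8 - 17*4) + E) = √((8 - 17*4) + 1299) = √((8 - 68) + 1299) = √(-60 + 1299) = √1239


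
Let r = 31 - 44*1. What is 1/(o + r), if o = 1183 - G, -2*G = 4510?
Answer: 1/3425 ≈ 0.00029197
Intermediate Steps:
G = -2255 (G = -½*4510 = -2255)
o = 3438 (o = 1183 - 1*(-2255) = 1183 + 2255 = 3438)
r = -13 (r = 31 - 44 = -13)
1/(o + r) = 1/(3438 - 13) = 1/3425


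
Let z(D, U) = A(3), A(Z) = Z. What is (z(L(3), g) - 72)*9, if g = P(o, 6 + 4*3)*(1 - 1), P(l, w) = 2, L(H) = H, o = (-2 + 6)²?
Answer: -621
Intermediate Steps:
o = 16 (o = 4² = 16)
g = 0 (g = 2*(1 - 1) = 2*0 = 0)
z(D, U) = 3
(z(L(3), g) - 72)*9 = (3 - 72)*9 = -69*9 = -621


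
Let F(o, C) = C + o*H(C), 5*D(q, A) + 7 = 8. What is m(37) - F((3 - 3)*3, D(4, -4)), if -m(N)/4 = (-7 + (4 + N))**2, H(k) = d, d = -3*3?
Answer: -23121/5 ≈ -4624.2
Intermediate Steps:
D(q, A) = 1/5 (D(q, A) = -7/5 + (1/5)*8 = -7/5 + 8/5 = 1/5)
d = -9
H(k) = -9
F(o, C) = C - 9*o (F(o, C) = C + o*(-9) = C - 9*o)
m(N) = -4*(-3 + N)**2 (m(N) = -4*(-7 + (4 + N))**2 = -4*(-3 + N)**2)
m(37) - F((3 - 3)*3, D(4, -4)) = -4*(-3 + 37)**2 - (1/5 - 9*(3 - 3)*3) = -4*34**2 - (1/5 - 0*3) = -4*1156 - (1/5 - 9*0) = -4624 - (1/5 + 0) = -4624 - 1*1/5 = -4624 - 1/5 = -23121/5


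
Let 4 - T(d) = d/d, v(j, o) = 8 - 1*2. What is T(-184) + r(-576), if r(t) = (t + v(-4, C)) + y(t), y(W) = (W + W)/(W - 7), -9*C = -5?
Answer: -329409/583 ≈ -565.02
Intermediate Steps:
C = 5/9 (C = -⅑*(-5) = 5/9 ≈ 0.55556)
v(j, o) = 6 (v(j, o) = 8 - 2 = 6)
y(W) = 2*W/(-7 + W) (y(W) = (2*W)/(-7 + W) = 2*W/(-7 + W))
r(t) = 6 + t + 2*t/(-7 + t) (r(t) = (t + 6) + 2*t/(-7 + t) = (6 + t) + 2*t/(-7 + t) = 6 + t + 2*t/(-7 + t))
T(d) = 3 (T(d) = 4 - d/d = 4 - 1*1 = 4 - 1 = 3)
T(-184) + r(-576) = 3 + (-42 - 576 + (-576)²)/(-7 - 576) = 3 + (-42 - 576 + 331776)/(-583) = 3 - 1/583*331158 = 3 - 331158/583 = -329409/583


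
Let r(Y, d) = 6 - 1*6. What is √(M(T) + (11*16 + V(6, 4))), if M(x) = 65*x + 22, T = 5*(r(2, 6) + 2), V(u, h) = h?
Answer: 2*√213 ≈ 29.189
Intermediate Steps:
r(Y, d) = 0 (r(Y, d) = 6 - 6 = 0)
T = 10 (T = 5*(0 + 2) = 5*2 = 10)
M(x) = 22 + 65*x
√(M(T) + (11*16 + V(6, 4))) = √((22 + 65*10) + (11*16 + 4)) = √((22 + 650) + (176 + 4)) = √(672 + 180) = √852 = 2*√213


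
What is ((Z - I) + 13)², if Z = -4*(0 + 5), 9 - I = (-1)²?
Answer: 225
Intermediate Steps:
I = 8 (I = 9 - 1*(-1)² = 9 - 1*1 = 9 - 1 = 8)
Z = -20 (Z = -4*5 = -20)
((Z - I) + 13)² = ((-20 - 1*8) + 13)² = ((-20 - 8) + 13)² = (-28 + 13)² = (-15)² = 225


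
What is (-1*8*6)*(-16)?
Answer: 768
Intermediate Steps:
(-1*8*6)*(-16) = -8*6*(-16) = -48*(-16) = 768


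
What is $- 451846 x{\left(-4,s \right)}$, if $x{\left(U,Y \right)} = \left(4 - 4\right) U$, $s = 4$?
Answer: $0$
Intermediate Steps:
$x{\left(U,Y \right)} = 0$ ($x{\left(U,Y \right)} = 0 U = 0$)
$- 451846 x{\left(-4,s \right)} = \left(-451846\right) 0 = 0$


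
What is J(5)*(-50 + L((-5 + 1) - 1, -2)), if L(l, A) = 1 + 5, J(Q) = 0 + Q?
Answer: -220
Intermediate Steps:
J(Q) = Q
L(l, A) = 6
J(5)*(-50 + L((-5 + 1) - 1, -2)) = 5*(-50 + 6) = 5*(-44) = -220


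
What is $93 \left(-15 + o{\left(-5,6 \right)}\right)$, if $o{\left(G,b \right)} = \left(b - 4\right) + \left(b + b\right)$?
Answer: $-93$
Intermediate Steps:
$o{\left(G,b \right)} = -4 + 3 b$ ($o{\left(G,b \right)} = \left(-4 + b\right) + 2 b = -4 + 3 b$)
$93 \left(-15 + o{\left(-5,6 \right)}\right) = 93 \left(-15 + \left(-4 + 3 \cdot 6\right)\right) = 93 \left(-15 + \left(-4 + 18\right)\right) = 93 \left(-15 + 14\right) = 93 \left(-1\right) = -93$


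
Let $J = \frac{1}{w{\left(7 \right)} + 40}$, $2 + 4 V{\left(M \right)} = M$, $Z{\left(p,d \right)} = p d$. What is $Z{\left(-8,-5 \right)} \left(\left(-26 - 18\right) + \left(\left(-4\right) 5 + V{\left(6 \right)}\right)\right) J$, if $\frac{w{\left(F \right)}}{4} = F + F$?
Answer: $- \frac{105}{4} \approx -26.25$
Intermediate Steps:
$w{\left(F \right)} = 8 F$ ($w{\left(F \right)} = 4 \left(F + F\right) = 4 \cdot 2 F = 8 F$)
$Z{\left(p,d \right)} = d p$
$V{\left(M \right)} = - \frac{1}{2} + \frac{M}{4}$
$J = \frac{1}{96}$ ($J = \frac{1}{8 \cdot 7 + 40} = \frac{1}{56 + 40} = \frac{1}{96} \approx 0.010417$)
$Z{\left(-8,-5 \right)} \left(\left(-26 - 18\right) + \left(\left(-4\right) 5 + V{\left(6 \right)}\right)\right) J = \left(-5\right) \left(-8\right) \left(\left(-26 - 18\right) + \left(\left(-4\right) 5 + \left(- \frac{1}{2} + \frac{1}{4} \cdot 6\right)\right)\right) \frac{1}{96} = 40 \left(-44 + \left(-20 + \left(- \frac{1}{2} + \frac{3}{2}\right)\right)\right) \frac{1}{96} = 40 \left(-44 + \left(-20 + 1\right)\right) \frac{1}{96} = 40 \left(-44 - 19\right) \frac{1}{96} = 40 \left(-63\right) \frac{1}{96} = \left(-2520\right) \frac{1}{96} = - \frac{105}{4}$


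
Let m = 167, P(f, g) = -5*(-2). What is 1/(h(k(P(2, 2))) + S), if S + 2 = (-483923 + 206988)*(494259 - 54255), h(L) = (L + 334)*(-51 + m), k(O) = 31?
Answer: -1/121852465402 ≈ -8.2066e-12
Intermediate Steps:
P(f, g) = 10
h(L) = 38744 + 116*L (h(L) = (L + 334)*(-51 + 167) = (334 + L)*116 = 38744 + 116*L)
S = -121852507742 (S = -2 + (-483923 + 206988)*(494259 - 54255) = -2 - 276935*440004 = -2 - 121852507740 = -121852507742)
1/(h(k(P(2, 2))) + S) = 1/((38744 + 116*31) - 121852507742) = 1/((38744 + 3596) - 121852507742) = 1/(42340 - 121852507742) = 1/(-121852465402) = -1/121852465402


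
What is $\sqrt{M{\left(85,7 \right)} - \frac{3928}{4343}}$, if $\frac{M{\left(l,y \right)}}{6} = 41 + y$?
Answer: $\frac{2 \sqrt{1353773902}}{4343} \approx 16.944$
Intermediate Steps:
$M{\left(l,y \right)} = 246 + 6 y$ ($M{\left(l,y \right)} = 6 \left(41 + y\right) = 246 + 6 y$)
$\sqrt{M{\left(85,7 \right)} - \frac{3928}{4343}} = \sqrt{\left(246 + 6 \cdot 7\right) - \frac{3928}{4343}} = \sqrt{\left(246 + 42\right) - \frac{3928}{4343}} = \sqrt{288 - \frac{3928}{4343}} = \sqrt{\frac{1246856}{4343}} = \frac{2 \sqrt{1353773902}}{4343}$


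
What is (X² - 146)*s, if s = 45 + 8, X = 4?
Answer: -6890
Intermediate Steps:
s = 53
(X² - 146)*s = (4² - 146)*53 = (16 - 146)*53 = -130*53 = -6890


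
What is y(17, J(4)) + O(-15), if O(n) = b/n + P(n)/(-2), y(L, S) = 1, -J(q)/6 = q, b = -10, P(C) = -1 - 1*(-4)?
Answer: ⅙ ≈ 0.16667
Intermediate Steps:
P(C) = 3 (P(C) = -1 + 4 = 3)
J(q) = -6*q
O(n) = -3/2 - 10/n (O(n) = -10/n + 3/(-2) = -10/n + 3*(-½) = -10/n - 3/2 = -3/2 - 10/n)
y(17, J(4)) + O(-15) = 1 + (-3/2 - 10/(-15)) = 1 + (-3/2 - 10*(-1/15)) = 1 + (-3/2 + ⅔) = 1 - ⅚ = ⅙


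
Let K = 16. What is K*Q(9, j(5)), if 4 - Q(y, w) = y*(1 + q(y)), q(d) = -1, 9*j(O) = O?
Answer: 64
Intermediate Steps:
j(O) = O/9
Q(y, w) = 4 (Q(y, w) = 4 - y*(1 - 1) = 4 - y*0 = 4 - 1*0 = 4 + 0 = 4)
K*Q(9, j(5)) = 16*4 = 64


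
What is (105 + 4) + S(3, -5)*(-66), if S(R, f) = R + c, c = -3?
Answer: 109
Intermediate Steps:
S(R, f) = -3 + R (S(R, f) = R - 3 = -3 + R)
(105 + 4) + S(3, -5)*(-66) = (105 + 4) + (-3 + 3)*(-66) = 109 + 0*(-66) = 109 + 0 = 109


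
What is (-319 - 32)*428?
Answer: -150228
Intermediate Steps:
(-319 - 32)*428 = -351*428 = -150228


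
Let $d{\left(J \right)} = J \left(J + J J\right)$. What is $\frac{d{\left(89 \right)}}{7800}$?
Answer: $\frac{23763}{260} \approx 91.396$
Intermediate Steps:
$d{\left(J \right)} = J \left(J + J^{2}\right)$
$\frac{d{\left(89 \right)}}{7800} = \frac{89^{2} \left(1 + 89\right)}{7800} = 7921 \cdot 90 \cdot \frac{1}{7800} = 712890 \cdot \frac{1}{7800} = \frac{23763}{260}$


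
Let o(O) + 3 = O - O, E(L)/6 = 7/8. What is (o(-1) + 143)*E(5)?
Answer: 735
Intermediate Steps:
E(L) = 21/4 (E(L) = 6*(7/8) = 21/4)
o(O) = -3 (o(O) = -3 + (O - O) = -3 + 0 = -3)
(o(-1) + 143)*E(5) = (-3 + 143)*(21/4) = 140*(21/4) = 735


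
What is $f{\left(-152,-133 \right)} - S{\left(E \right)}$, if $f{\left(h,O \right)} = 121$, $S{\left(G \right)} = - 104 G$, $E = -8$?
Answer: $-711$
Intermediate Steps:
$f{\left(-152,-133 \right)} - S{\left(E \right)} = 121 - \left(-104\right) \left(-8\right) = 121 - 832 = -711$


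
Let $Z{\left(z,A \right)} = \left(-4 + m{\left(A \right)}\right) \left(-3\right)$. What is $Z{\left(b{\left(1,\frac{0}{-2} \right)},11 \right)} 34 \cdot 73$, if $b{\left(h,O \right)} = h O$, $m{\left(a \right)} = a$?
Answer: $-52122$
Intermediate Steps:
$b{\left(h,O \right)} = O h$
$Z{\left(z,A \right)} = 12 - 3 A$ ($Z{\left(z,A \right)} = \left(-4 + A\right) \left(-3\right) = 12 - 3 A$)
$Z{\left(b{\left(1,\frac{0}{-2} \right)},11 \right)} 34 \cdot 73 = \left(12 - 33\right) 34 \cdot 73 = \left(-21\right) 34 \cdot 73 = \left(-714\right) 73 = -52122$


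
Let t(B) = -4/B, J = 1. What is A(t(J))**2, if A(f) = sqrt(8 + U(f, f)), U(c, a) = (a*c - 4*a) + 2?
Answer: 42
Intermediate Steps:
U(c, a) = 2 - 4*a + a*c (U(c, a) = (-4*a + a*c) + 2 = 2 - 4*a + a*c)
A(f) = sqrt(10 + f**2 - 4*f) (A(f) = sqrt(8 + (2 - 4*f + f*f)) = sqrt(8 + (2 - 4*f + f**2)) = sqrt(8 + (2 + f**2 - 4*f)) = sqrt(10 + f**2 - 4*f))
A(t(J))**2 = (sqrt(10 + (-4/1)**2 - (-16)/1))**2 = (sqrt(10 + (-4*1)**2 - (-16)))**2 = (sqrt(10 + (-4)**2 - 4*(-4)))**2 = (sqrt(10 + 16 + 16))**2 = (sqrt(42))**2 = 42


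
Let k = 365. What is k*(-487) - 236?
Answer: -177991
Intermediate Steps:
k*(-487) - 236 = 365*(-487) - 236 = -177755 - 236 = -177991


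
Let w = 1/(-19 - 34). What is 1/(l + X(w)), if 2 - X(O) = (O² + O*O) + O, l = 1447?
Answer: 2809/4070292 ≈ 0.00069012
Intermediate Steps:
w = -1/53 (w = 1/(-53) = -1/53 ≈ -0.018868)
X(O) = 2 - O - 2*O² (X(O) = 2 - ((O² + O*O) + O) = 2 - ((O² + O²) + O) = 2 - (2*O² + O) = 2 - (O + 2*O²) = 2 + (-O - 2*O²) = 2 - O - 2*O²)
1/(l + X(w)) = 1/(1447 + (2 - 1*(-1/53) - 2*(-1/53)²)) = 1/(1447 + (2 + 1/53 - 2*1/2809)) = 1/(1447 + (2 + 1/53 - 2/2809)) = 1/(1447 + 5669/2809) = 1/(4070292/2809) = 2809/4070292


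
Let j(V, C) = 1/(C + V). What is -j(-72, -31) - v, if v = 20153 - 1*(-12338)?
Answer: -3346572/103 ≈ -32491.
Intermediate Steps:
v = 32491 (v = 20153 + 12338 = 32491)
-j(-72, -31) - v = -1/(-31 - 72) - 1*32491 = -1/(-103) - 32491 = -1*(-1/103) - 32491 = 1/103 - 32491 = -3346572/103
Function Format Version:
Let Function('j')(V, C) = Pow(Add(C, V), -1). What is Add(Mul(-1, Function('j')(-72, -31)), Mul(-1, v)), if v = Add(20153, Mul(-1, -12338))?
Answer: Rational(-3346572, 103) ≈ -32491.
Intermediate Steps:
v = 32491 (v = Add(20153, 12338) = 32491)
Add(Mul(-1, Function('j')(-72, -31)), Mul(-1, v)) = Add(Mul(-1, Pow(Add(-31, -72), -1)), Mul(-1, 32491)) = Add(Mul(-1, Pow(-103, -1)), -32491) = Add(Mul(-1, Rational(-1, 103)), -32491) = Add(Rational(1, 103), -32491) = Rational(-3346572, 103)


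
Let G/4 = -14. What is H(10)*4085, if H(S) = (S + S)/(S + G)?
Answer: -40850/23 ≈ -1776.1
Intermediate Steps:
G = -56 (G = 4*(-14) = -56)
H(S) = 2*S/(-56 + S) (H(S) = (S + S)/(S - 56) = (2*S)/(-56 + S) = 2*S/(-56 + S))
H(10)*4085 = (2*10/(-56 + 10))*4085 = (2*10/(-46))*4085 = (2*10*(-1/46))*4085 = -10/23*4085 = -40850/23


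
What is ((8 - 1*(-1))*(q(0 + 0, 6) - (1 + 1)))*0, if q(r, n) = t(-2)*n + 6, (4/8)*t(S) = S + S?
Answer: 0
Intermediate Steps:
t(S) = 4*S (t(S) = 2*(S + S) = 2*(2*S) = 4*S)
q(r, n) = 6 - 8*n (q(r, n) = (4*(-2))*n + 6 = -8*n + 6 = 6 - 8*n)
((8 - 1*(-1))*(q(0 + 0, 6) - (1 + 1)))*0 = ((8 - 1*(-1))*((6 - 8*6) - (1 + 1)))*0 = ((8 + 1)*((6 - 48) - 1*2))*0 = (9*(-42 - 2))*0 = (9*(-44))*0 = -396*0 = 0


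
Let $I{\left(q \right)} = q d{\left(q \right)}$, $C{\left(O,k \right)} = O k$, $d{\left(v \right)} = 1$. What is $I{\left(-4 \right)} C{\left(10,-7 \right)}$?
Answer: $280$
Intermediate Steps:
$I{\left(q \right)} = q$ ($I{\left(q \right)} = q 1 = q$)
$I{\left(-4 \right)} C{\left(10,-7 \right)} = - 4 \cdot 10 \left(-7\right) = \left(-4\right) \left(-70\right) = 280$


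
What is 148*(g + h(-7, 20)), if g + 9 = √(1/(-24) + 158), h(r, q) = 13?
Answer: 592 + 37*√22746/3 ≈ 2452.1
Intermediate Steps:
g = -9 + √22746/12 (g = -9 + √(1/(-24) + 158) = -9 + √(-1/24 + 158) = -9 + √(3791/24) = -9 + √22746/12 ≈ 3.5681)
148*(g + h(-7, 20)) = 148*((-9 + √22746/12) + 13) = 148*(4 + √22746/12) = 592 + 37*√22746/3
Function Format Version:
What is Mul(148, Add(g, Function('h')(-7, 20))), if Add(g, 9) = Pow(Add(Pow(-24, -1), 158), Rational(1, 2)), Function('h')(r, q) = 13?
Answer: Add(592, Mul(Rational(37, 3), Pow(22746, Rational(1, 2)))) ≈ 2452.1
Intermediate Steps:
g = Add(-9, Mul(Rational(1, 12), Pow(22746, Rational(1, 2)))) (g = Add(-9, Pow(Add(Pow(-24, -1), 158), Rational(1, 2))) = Add(-9, Pow(Add(Rational(-1, 24), 158), Rational(1, 2))) = Add(-9, Pow(Rational(3791, 24), Rational(1, 2))) = Add(-9, Mul(Rational(1, 12), Pow(22746, Rational(1, 2)))) ≈ 3.5681)
Mul(148, Add(g, Function('h')(-7, 20))) = Mul(148, Add(Add(-9, Mul(Rational(1, 12), Pow(22746, Rational(1, 2)))), 13)) = Mul(148, Add(4, Mul(Rational(1, 12), Pow(22746, Rational(1, 2))))) = Add(592, Mul(Rational(37, 3), Pow(22746, Rational(1, 2))))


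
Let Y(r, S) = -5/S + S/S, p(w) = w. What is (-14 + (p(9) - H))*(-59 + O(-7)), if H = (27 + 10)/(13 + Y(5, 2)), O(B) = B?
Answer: 12474/23 ≈ 542.35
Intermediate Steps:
Y(r, S) = 1 - 5/S (Y(r, S) = -5/S + 1 = 1 - 5/S)
H = 74/23 (H = (27 + 10)/(13 + (-5 + 2)/2) = 37/(13 + (½)*(-3)) = 37/(13 - 3/2) = 37/(23/2) = 37*(2/23) = 74/23 ≈ 3.2174)
(-14 + (p(9) - H))*(-59 + O(-7)) = (-14 + (9 - 1*74/23))*(-59 - 7) = (-14 + (9 - 74/23))*(-66) = (-14 + 133/23)*(-66) = -189/23*(-66) = 12474/23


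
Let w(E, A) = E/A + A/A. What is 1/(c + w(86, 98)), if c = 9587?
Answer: 49/469855 ≈ 0.00010429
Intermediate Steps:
w(E, A) = 1 + E/A (w(E, A) = E/A + 1 = 1 + E/A)
1/(c + w(86, 98)) = 1/(9587 + (98 + 86)/98) = 1/(9587 + (1/98)*184) = 1/(9587 + 92/49) = 1/(469855/49) = 49/469855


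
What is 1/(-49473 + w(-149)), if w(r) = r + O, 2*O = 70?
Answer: -1/49587 ≈ -2.0167e-5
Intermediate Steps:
O = 35 (O = (½)*70 = 35)
w(r) = 35 + r (w(r) = r + 35 = 35 + r)
1/(-49473 + w(-149)) = 1/(-49473 + (35 - 149)) = 1/(-49473 - 114) = 1/(-49587) = -1/49587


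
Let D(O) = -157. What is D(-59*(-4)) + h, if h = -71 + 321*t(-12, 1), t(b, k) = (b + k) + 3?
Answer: -2796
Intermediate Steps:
t(b, k) = 3 + b + k
h = -2639 (h = -71 + 321*(3 - 12 + 1) = -71 + 321*(-8) = -71 - 2568 = -2639)
D(-59*(-4)) + h = -157 - 2639 = -2796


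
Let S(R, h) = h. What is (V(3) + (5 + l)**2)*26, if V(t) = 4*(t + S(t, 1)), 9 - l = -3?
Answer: 7930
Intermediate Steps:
l = 12 (l = 9 - 1*(-3) = 9 + 3 = 12)
V(t) = 4 + 4*t (V(t) = 4*(t + 1) = 4*(1 + t) = 4 + 4*t)
(V(3) + (5 + l)**2)*26 = ((4 + 4*3) + (5 + 12)**2)*26 = ((4 + 12) + 17**2)*26 = (16 + 289)*26 = 305*26 = 7930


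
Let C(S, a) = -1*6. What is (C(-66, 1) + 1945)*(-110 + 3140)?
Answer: 5875170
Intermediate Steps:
C(S, a) = -6
(C(-66, 1) + 1945)*(-110 + 3140) = (-6 + 1945)*(-110 + 3140) = 1939*3030 = 5875170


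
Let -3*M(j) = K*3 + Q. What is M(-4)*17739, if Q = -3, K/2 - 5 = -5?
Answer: 17739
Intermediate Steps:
K = 0 (K = 10 + 2*(-5) = 10 - 10 = 0)
M(j) = 1 (M(j) = -(0*3 - 3)/3 = -(0 - 3)/3 = -⅓*(-3) = 1)
M(-4)*17739 = 1*17739 = 17739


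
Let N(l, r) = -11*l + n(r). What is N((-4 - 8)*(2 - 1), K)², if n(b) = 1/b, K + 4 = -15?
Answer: 6285049/361 ≈ 17410.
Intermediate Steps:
K = -19 (K = -4 - 15 = -19)
N(l, r) = 1/r - 11*l (N(l, r) = -11*l + 1/r = 1/r - 11*l)
N((-4 - 8)*(2 - 1), K)² = (1/(-19) - 11*(-4 - 8)*(2 - 1))² = (-1/19 - (-132))² = (-1/19 - 11*(-12))² = (-1/19 + 132)² = (2507/19)² = 6285049/361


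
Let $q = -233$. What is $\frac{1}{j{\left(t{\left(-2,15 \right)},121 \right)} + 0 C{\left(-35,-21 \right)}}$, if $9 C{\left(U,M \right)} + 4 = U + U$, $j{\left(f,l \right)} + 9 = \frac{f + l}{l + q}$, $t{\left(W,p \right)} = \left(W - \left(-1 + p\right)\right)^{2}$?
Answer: $- \frac{112}{1385} \approx -0.080866$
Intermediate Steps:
$t{\left(W,p \right)} = \left(1 + W - p\right)^{2}$
$j{\left(f,l \right)} = -9 + \frac{f + l}{-233 + l}$ ($j{\left(f,l \right)} = -9 + \frac{f + l}{l - 233} = -9 + \frac{f + l}{-233 + l}$)
$C{\left(U,M \right)} = - \frac{4}{9} + \frac{2 U}{9}$ ($C{\left(U,M \right)} = - \frac{4}{9} + \frac{U + U}{9} = - \frac{4}{9} + \frac{2 U}{9}$)
$\frac{1}{j{\left(t{\left(-2,15 \right)},121 \right)} + 0 C{\left(-35,-21 \right)}} = \frac{1}{\frac{2097 + \left(1 - 2 - 15\right)^{2} - 968}{-233 + 121} + 0 \left(- \frac{4}{9} + \frac{2}{9} \left(-35\right)\right)} = \frac{1}{\frac{2097 + \left(1 - 2 - 15\right)^{2} - 968}{-112} + 0 \left(- \frac{4}{9} - \frac{70}{9}\right)} = \frac{1}{- \frac{2097 + \left(-16\right)^{2} - 968}{112} + 0 \left(- \frac{74}{9}\right)} = \frac{1}{- \frac{2097 + 256 - 968}{112} + 0} = \frac{1}{\left(- \frac{1}{112}\right) 1385 + 0} = \frac{1}{- \frac{1385}{112} + 0} = \frac{1}{- \frac{1385}{112}} = - \frac{112}{1385}$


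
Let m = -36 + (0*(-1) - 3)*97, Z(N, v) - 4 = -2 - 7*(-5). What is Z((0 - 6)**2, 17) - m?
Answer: 364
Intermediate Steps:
Z(N, v) = 37 (Z(N, v) = 4 + (-2 - 7*(-5)) = 4 + (-2 + 35) = 4 + 33 = 37)
m = -327 (m = -36 + (0 - 3)*97 = -36 - 3*97 = -36 - 291 = -327)
Z((0 - 6)**2, 17) - m = 37 - 1*(-327) = 37 + 327 = 364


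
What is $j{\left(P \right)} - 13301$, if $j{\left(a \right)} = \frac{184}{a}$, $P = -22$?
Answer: $- \frac{146403}{11} \approx -13309.0$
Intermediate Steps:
$j{\left(P \right)} - 13301 = \frac{184}{-22} - 13301 = 184 \left(- \frac{1}{22}\right) - 13301 = - \frac{92}{11} - 13301 = - \frac{146403}{11}$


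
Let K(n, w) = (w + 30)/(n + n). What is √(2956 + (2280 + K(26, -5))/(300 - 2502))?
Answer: √9685757071614/57252 ≈ 54.360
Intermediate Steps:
K(n, w) = (30 + w)/(2*n) (K(n, w) = (30 + w)/((2*n)) = (30 + w)*(1/(2*n)) = (30 + w)/(2*n))
√(2956 + (2280 + K(26, -5))/(300 - 2502)) = √(2956 + (2280 + (½)*(30 - 5)/26)/(300 - 2502)) = √(2956 + (2280 + (½)*(1/26)*25)/(-2202)) = √(2956 + (2280 + 25/52)*(-1/2202)) = √(2956 + (118585/52)*(-1/2202)) = √(2956 - 118585/114504) = √(338355239/114504) = √9685757071614/57252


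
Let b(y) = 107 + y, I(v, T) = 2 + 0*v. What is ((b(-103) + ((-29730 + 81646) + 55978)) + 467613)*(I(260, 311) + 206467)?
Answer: 118825180659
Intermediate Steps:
I(v, T) = 2 (I(v, T) = 2 + 0 = 2)
((b(-103) + ((-29730 + 81646) + 55978)) + 467613)*(I(260, 311) + 206467) = (((107 - 103) + ((-29730 + 81646) + 55978)) + 467613)*(2 + 206467) = ((4 + (51916 + 55978)) + 467613)*206469 = ((4 + 107894) + 467613)*206469 = (107898 + 467613)*206469 = 575511*206469 = 118825180659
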